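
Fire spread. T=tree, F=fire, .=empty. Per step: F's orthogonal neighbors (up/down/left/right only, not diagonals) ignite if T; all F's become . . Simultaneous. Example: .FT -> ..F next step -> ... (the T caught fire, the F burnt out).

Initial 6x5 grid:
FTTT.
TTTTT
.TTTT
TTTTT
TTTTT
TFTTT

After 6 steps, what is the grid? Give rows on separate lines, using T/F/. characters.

Step 1: 5 trees catch fire, 2 burn out
  .FTT.
  FTTTT
  .TTTT
  TTTTT
  TFTTT
  F.FTT
Step 2: 6 trees catch fire, 5 burn out
  ..FT.
  .FTTT
  .TTTT
  TFTTT
  F.FTT
  ...FT
Step 3: 7 trees catch fire, 6 burn out
  ...F.
  ..FTT
  .FTTT
  F.FTT
  ...FT
  ....F
Step 4: 4 trees catch fire, 7 burn out
  .....
  ...FT
  ..FTT
  ...FT
  ....F
  .....
Step 5: 3 trees catch fire, 4 burn out
  .....
  ....F
  ...FT
  ....F
  .....
  .....
Step 6: 1 trees catch fire, 3 burn out
  .....
  .....
  ....F
  .....
  .....
  .....

.....
.....
....F
.....
.....
.....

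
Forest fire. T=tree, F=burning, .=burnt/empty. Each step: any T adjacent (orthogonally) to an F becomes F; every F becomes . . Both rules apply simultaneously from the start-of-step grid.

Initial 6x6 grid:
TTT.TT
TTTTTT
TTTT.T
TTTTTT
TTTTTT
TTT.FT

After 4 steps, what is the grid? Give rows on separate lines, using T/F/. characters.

Step 1: 2 trees catch fire, 1 burn out
  TTT.TT
  TTTTTT
  TTTT.T
  TTTTTT
  TTTTFT
  TTT..F
Step 2: 3 trees catch fire, 2 burn out
  TTT.TT
  TTTTTT
  TTTT.T
  TTTTFT
  TTTF.F
  TTT...
Step 3: 3 trees catch fire, 3 burn out
  TTT.TT
  TTTTTT
  TTTT.T
  TTTF.F
  TTF...
  TTT...
Step 4: 5 trees catch fire, 3 burn out
  TTT.TT
  TTTTTT
  TTTF.F
  TTF...
  TF....
  TTF...

TTT.TT
TTTTTT
TTTF.F
TTF...
TF....
TTF...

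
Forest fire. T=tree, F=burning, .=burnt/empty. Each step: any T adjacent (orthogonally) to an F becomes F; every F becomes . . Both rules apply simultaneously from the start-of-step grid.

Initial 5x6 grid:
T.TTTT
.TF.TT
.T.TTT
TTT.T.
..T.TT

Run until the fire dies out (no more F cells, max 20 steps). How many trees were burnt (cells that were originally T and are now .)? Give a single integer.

Answer: 18

Derivation:
Step 1: +2 fires, +1 burnt (F count now 2)
Step 2: +2 fires, +2 burnt (F count now 2)
Step 3: +2 fires, +2 burnt (F count now 2)
Step 4: +4 fires, +2 burnt (F count now 4)
Step 5: +3 fires, +4 burnt (F count now 3)
Step 6: +3 fires, +3 burnt (F count now 3)
Step 7: +1 fires, +3 burnt (F count now 1)
Step 8: +1 fires, +1 burnt (F count now 1)
Step 9: +0 fires, +1 burnt (F count now 0)
Fire out after step 9
Initially T: 19, now '.': 29
Total burnt (originally-T cells now '.'): 18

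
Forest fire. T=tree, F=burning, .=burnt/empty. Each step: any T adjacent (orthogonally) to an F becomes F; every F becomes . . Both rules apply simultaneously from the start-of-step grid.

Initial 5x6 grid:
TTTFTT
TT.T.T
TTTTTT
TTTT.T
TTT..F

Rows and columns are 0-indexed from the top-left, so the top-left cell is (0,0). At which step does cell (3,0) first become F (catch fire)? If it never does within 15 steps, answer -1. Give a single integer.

Step 1: cell (3,0)='T' (+4 fires, +2 burnt)
Step 2: cell (3,0)='T' (+4 fires, +4 burnt)
Step 3: cell (3,0)='T' (+6 fires, +4 burnt)
Step 4: cell (3,0)='T' (+3 fires, +6 burnt)
Step 5: cell (3,0)='T' (+3 fires, +3 burnt)
Step 6: cell (3,0)='F' (+2 fires, +3 burnt)
  -> target ignites at step 6
Step 7: cell (3,0)='.' (+1 fires, +2 burnt)
Step 8: cell (3,0)='.' (+0 fires, +1 burnt)
  fire out at step 8

6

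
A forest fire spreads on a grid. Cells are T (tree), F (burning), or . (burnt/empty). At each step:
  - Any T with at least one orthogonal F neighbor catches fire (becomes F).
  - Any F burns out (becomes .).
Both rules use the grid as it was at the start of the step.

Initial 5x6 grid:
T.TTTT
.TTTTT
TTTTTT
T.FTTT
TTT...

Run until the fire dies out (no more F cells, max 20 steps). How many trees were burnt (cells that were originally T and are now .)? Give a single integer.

Answer: 22

Derivation:
Step 1: +3 fires, +1 burnt (F count now 3)
Step 2: +5 fires, +3 burnt (F count now 5)
Step 3: +7 fires, +5 burnt (F count now 7)
Step 4: +4 fires, +7 burnt (F count now 4)
Step 5: +2 fires, +4 burnt (F count now 2)
Step 6: +1 fires, +2 burnt (F count now 1)
Step 7: +0 fires, +1 burnt (F count now 0)
Fire out after step 7
Initially T: 23, now '.': 29
Total burnt (originally-T cells now '.'): 22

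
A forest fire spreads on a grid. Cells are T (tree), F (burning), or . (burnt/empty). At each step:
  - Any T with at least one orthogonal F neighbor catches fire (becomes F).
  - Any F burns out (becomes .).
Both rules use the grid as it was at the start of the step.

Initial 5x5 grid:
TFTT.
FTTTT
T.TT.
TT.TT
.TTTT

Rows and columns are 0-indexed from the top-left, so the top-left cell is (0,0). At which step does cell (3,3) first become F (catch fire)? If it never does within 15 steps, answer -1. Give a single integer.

Step 1: cell (3,3)='T' (+4 fires, +2 burnt)
Step 2: cell (3,3)='T' (+3 fires, +4 burnt)
Step 3: cell (3,3)='T' (+3 fires, +3 burnt)
Step 4: cell (3,3)='T' (+3 fires, +3 burnt)
Step 5: cell (3,3)='F' (+2 fires, +3 burnt)
  -> target ignites at step 5
Step 6: cell (3,3)='.' (+2 fires, +2 burnt)
Step 7: cell (3,3)='.' (+1 fires, +2 burnt)
Step 8: cell (3,3)='.' (+0 fires, +1 burnt)
  fire out at step 8

5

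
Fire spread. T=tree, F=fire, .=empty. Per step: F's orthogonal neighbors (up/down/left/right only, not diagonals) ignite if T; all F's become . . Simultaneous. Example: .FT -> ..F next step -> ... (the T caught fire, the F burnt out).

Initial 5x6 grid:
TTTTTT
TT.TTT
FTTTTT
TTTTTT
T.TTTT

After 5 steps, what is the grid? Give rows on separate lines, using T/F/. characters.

Step 1: 3 trees catch fire, 1 burn out
  TTTTTT
  FT.TTT
  .FTTTT
  FTTTTT
  T.TTTT
Step 2: 5 trees catch fire, 3 burn out
  FTTTTT
  .F.TTT
  ..FTTT
  .FTTTT
  F.TTTT
Step 3: 3 trees catch fire, 5 burn out
  .FTTTT
  ...TTT
  ...FTT
  ..FTTT
  ..TTTT
Step 4: 5 trees catch fire, 3 burn out
  ..FTTT
  ...FTT
  ....FT
  ...FTT
  ..FTTT
Step 5: 5 trees catch fire, 5 burn out
  ...FTT
  ....FT
  .....F
  ....FT
  ...FTT

...FTT
....FT
.....F
....FT
...FTT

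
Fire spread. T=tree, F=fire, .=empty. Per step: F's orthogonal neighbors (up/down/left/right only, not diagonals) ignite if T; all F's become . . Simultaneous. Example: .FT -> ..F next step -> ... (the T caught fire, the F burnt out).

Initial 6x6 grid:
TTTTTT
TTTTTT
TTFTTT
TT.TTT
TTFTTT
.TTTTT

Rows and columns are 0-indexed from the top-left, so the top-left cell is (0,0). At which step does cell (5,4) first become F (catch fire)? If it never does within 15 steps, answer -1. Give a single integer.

Step 1: cell (5,4)='T' (+6 fires, +2 burnt)
Step 2: cell (5,4)='T' (+11 fires, +6 burnt)
Step 3: cell (5,4)='F' (+9 fires, +11 burnt)
  -> target ignites at step 3
Step 4: cell (5,4)='.' (+5 fires, +9 burnt)
Step 5: cell (5,4)='.' (+1 fires, +5 burnt)
Step 6: cell (5,4)='.' (+0 fires, +1 burnt)
  fire out at step 6

3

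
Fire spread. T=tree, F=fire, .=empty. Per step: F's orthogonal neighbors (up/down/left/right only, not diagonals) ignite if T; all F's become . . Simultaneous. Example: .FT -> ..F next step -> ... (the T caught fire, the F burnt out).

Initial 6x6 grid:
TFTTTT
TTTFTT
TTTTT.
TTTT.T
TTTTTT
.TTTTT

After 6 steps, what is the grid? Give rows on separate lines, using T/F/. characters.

Step 1: 7 trees catch fire, 2 burn out
  F.FFTT
  TFF.FT
  TTTFT.
  TTTT.T
  TTTTTT
  .TTTTT
Step 2: 7 trees catch fire, 7 burn out
  ....FT
  F....F
  TFF.F.
  TTTF.T
  TTTTTT
  .TTTTT
Step 3: 5 trees catch fire, 7 burn out
  .....F
  ......
  F.....
  TFF..T
  TTTFTT
  .TTTTT
Step 4: 5 trees catch fire, 5 burn out
  ......
  ......
  ......
  F....T
  TFF.FT
  .TTFTT
Step 5: 5 trees catch fire, 5 burn out
  ......
  ......
  ......
  .....T
  F....F
  .FF.FT
Step 6: 2 trees catch fire, 5 burn out
  ......
  ......
  ......
  .....F
  ......
  .....F

......
......
......
.....F
......
.....F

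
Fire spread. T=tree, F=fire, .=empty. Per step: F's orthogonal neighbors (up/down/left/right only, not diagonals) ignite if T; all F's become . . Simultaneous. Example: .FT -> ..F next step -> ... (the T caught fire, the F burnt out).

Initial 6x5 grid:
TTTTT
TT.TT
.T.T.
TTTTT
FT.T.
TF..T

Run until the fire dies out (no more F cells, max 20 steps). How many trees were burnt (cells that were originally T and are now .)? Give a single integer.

Step 1: +3 fires, +2 burnt (F count now 3)
Step 2: +1 fires, +3 burnt (F count now 1)
Step 3: +2 fires, +1 burnt (F count now 2)
Step 4: +2 fires, +2 burnt (F count now 2)
Step 5: +5 fires, +2 burnt (F count now 5)
Step 6: +3 fires, +5 burnt (F count now 3)
Step 7: +2 fires, +3 burnt (F count now 2)
Step 8: +1 fires, +2 burnt (F count now 1)
Step 9: +0 fires, +1 burnt (F count now 0)
Fire out after step 9
Initially T: 20, now '.': 29
Total burnt (originally-T cells now '.'): 19

Answer: 19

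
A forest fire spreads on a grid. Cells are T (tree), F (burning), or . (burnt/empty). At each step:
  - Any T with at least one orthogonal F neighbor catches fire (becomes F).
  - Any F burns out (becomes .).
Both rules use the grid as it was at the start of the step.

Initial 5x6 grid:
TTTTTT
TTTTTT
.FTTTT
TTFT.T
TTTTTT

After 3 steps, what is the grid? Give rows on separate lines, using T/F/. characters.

Step 1: 5 trees catch fire, 2 burn out
  TTTTTT
  TFTTTT
  ..FTTT
  TF.F.T
  TTFTTT
Step 2: 7 trees catch fire, 5 burn out
  TFTTTT
  F.FTTT
  ...FTT
  F....T
  TF.FTT
Step 3: 6 trees catch fire, 7 burn out
  F.FTTT
  ...FTT
  ....FT
  .....T
  F...FT

F.FTTT
...FTT
....FT
.....T
F...FT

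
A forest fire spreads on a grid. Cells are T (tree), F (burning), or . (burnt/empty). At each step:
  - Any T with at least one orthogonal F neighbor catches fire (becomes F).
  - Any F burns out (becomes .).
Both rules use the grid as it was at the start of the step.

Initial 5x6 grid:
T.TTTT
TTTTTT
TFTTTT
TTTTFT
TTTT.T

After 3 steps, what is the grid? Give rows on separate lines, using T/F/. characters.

Step 1: 7 trees catch fire, 2 burn out
  T.TTTT
  TFTTTT
  F.FTFT
  TFTF.F
  TTTT.T
Step 2: 10 trees catch fire, 7 burn out
  T.TTTT
  F.FTFT
  ...F.F
  F.F...
  TFTF.F
Step 3: 7 trees catch fire, 10 burn out
  F.FTFT
  ...F.F
  ......
  ......
  F.F...

F.FTFT
...F.F
......
......
F.F...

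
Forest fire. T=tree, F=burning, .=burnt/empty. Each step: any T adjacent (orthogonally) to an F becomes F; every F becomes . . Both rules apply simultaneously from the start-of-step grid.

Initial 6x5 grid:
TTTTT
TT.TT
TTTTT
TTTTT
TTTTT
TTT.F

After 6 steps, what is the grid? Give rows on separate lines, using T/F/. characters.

Step 1: 1 trees catch fire, 1 burn out
  TTTTT
  TT.TT
  TTTTT
  TTTTT
  TTTTF
  TTT..
Step 2: 2 trees catch fire, 1 burn out
  TTTTT
  TT.TT
  TTTTT
  TTTTF
  TTTF.
  TTT..
Step 3: 3 trees catch fire, 2 burn out
  TTTTT
  TT.TT
  TTTTF
  TTTF.
  TTF..
  TTT..
Step 4: 5 trees catch fire, 3 burn out
  TTTTT
  TT.TF
  TTTF.
  TTF..
  TF...
  TTF..
Step 5: 6 trees catch fire, 5 burn out
  TTTTF
  TT.F.
  TTF..
  TF...
  F....
  TF...
Step 6: 4 trees catch fire, 6 burn out
  TTTF.
  TT...
  TF...
  F....
  .....
  F....

TTTF.
TT...
TF...
F....
.....
F....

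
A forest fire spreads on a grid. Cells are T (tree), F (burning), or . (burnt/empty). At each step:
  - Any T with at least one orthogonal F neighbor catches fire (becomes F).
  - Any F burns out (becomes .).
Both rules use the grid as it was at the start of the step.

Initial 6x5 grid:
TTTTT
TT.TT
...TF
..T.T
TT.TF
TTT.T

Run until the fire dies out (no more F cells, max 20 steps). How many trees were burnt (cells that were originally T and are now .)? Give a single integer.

Answer: 13

Derivation:
Step 1: +5 fires, +2 burnt (F count now 5)
Step 2: +2 fires, +5 burnt (F count now 2)
Step 3: +1 fires, +2 burnt (F count now 1)
Step 4: +1 fires, +1 burnt (F count now 1)
Step 5: +1 fires, +1 burnt (F count now 1)
Step 6: +2 fires, +1 burnt (F count now 2)
Step 7: +1 fires, +2 burnt (F count now 1)
Step 8: +0 fires, +1 burnt (F count now 0)
Fire out after step 8
Initially T: 19, now '.': 24
Total burnt (originally-T cells now '.'): 13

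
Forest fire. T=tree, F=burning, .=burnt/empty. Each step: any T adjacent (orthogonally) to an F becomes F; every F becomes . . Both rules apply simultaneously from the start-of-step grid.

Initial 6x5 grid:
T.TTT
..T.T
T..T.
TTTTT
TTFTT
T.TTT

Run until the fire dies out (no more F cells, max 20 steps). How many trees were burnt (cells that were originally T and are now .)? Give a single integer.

Step 1: +4 fires, +1 burnt (F count now 4)
Step 2: +5 fires, +4 burnt (F count now 5)
Step 3: +5 fires, +5 burnt (F count now 5)
Step 4: +1 fires, +5 burnt (F count now 1)
Step 5: +0 fires, +1 burnt (F count now 0)
Fire out after step 5
Initially T: 21, now '.': 24
Total burnt (originally-T cells now '.'): 15

Answer: 15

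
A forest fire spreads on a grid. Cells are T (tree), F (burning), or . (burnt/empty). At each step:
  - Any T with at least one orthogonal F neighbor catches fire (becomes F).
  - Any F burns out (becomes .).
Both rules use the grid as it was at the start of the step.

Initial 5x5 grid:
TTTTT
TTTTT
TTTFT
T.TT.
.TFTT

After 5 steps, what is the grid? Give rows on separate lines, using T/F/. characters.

Step 1: 7 trees catch fire, 2 burn out
  TTTTT
  TTTFT
  TTF.F
  T.FF.
  .F.FT
Step 2: 5 trees catch fire, 7 burn out
  TTTFT
  TTF.F
  TF...
  T....
  ....F
Step 3: 4 trees catch fire, 5 burn out
  TTF.F
  TF...
  F....
  T....
  .....
Step 4: 3 trees catch fire, 4 burn out
  TF...
  F....
  .....
  F....
  .....
Step 5: 1 trees catch fire, 3 burn out
  F....
  .....
  .....
  .....
  .....

F....
.....
.....
.....
.....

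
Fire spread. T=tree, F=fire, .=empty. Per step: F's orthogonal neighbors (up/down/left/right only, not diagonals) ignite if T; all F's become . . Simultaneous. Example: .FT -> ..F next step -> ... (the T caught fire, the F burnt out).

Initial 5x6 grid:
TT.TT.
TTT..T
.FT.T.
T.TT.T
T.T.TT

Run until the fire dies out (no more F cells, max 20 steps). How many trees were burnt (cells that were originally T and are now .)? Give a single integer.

Answer: 9

Derivation:
Step 1: +2 fires, +1 burnt (F count now 2)
Step 2: +4 fires, +2 burnt (F count now 4)
Step 3: +3 fires, +4 burnt (F count now 3)
Step 4: +0 fires, +3 burnt (F count now 0)
Fire out after step 4
Initially T: 18, now '.': 21
Total burnt (originally-T cells now '.'): 9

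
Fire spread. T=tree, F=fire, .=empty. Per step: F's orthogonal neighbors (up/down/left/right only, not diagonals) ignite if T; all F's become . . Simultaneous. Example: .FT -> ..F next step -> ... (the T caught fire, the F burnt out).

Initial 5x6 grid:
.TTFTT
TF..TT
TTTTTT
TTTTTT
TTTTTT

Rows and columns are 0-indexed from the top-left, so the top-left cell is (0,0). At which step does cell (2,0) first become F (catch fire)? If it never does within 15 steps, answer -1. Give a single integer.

Step 1: cell (2,0)='T' (+5 fires, +2 burnt)
Step 2: cell (2,0)='F' (+5 fires, +5 burnt)
  -> target ignites at step 2
Step 3: cell (2,0)='.' (+6 fires, +5 burnt)
Step 4: cell (2,0)='.' (+5 fires, +6 burnt)
Step 5: cell (2,0)='.' (+3 fires, +5 burnt)
Step 6: cell (2,0)='.' (+1 fires, +3 burnt)
Step 7: cell (2,0)='.' (+0 fires, +1 burnt)
  fire out at step 7

2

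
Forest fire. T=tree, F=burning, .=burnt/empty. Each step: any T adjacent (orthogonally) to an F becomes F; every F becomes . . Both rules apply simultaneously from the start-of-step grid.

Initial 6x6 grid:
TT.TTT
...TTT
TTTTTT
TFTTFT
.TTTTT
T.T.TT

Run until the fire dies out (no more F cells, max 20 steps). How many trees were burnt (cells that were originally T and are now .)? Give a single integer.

Step 1: +8 fires, +2 burnt (F count now 8)
Step 2: +9 fires, +8 burnt (F count now 9)
Step 3: +5 fires, +9 burnt (F count now 5)
Step 4: +2 fires, +5 burnt (F count now 2)
Step 5: +0 fires, +2 burnt (F count now 0)
Fire out after step 5
Initially T: 27, now '.': 33
Total burnt (originally-T cells now '.'): 24

Answer: 24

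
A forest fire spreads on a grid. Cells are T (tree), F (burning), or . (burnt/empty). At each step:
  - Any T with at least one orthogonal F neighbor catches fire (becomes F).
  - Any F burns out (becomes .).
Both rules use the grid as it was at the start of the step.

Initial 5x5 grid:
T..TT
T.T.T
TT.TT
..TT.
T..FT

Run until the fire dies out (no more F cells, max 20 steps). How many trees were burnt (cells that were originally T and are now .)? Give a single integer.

Step 1: +2 fires, +1 burnt (F count now 2)
Step 2: +2 fires, +2 burnt (F count now 2)
Step 3: +1 fires, +2 burnt (F count now 1)
Step 4: +1 fires, +1 burnt (F count now 1)
Step 5: +1 fires, +1 burnt (F count now 1)
Step 6: +1 fires, +1 burnt (F count now 1)
Step 7: +0 fires, +1 burnt (F count now 0)
Fire out after step 7
Initially T: 14, now '.': 19
Total burnt (originally-T cells now '.'): 8

Answer: 8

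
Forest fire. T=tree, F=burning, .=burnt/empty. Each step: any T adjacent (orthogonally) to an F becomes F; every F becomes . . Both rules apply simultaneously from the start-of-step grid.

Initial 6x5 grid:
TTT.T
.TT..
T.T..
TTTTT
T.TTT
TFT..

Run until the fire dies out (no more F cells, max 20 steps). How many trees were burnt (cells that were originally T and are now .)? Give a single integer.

Answer: 18

Derivation:
Step 1: +2 fires, +1 burnt (F count now 2)
Step 2: +2 fires, +2 burnt (F count now 2)
Step 3: +3 fires, +2 burnt (F count now 3)
Step 4: +5 fires, +3 burnt (F count now 5)
Step 5: +2 fires, +5 burnt (F count now 2)
Step 6: +2 fires, +2 burnt (F count now 2)
Step 7: +1 fires, +2 burnt (F count now 1)
Step 8: +1 fires, +1 burnt (F count now 1)
Step 9: +0 fires, +1 burnt (F count now 0)
Fire out after step 9
Initially T: 19, now '.': 29
Total burnt (originally-T cells now '.'): 18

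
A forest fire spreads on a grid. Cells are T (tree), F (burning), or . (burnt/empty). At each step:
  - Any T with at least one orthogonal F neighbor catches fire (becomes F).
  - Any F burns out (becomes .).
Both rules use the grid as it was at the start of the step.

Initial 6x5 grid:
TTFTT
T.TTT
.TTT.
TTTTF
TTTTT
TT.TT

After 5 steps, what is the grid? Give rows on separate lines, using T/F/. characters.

Step 1: 5 trees catch fire, 2 burn out
  TF.FT
  T.FTT
  .TTT.
  TTTF.
  TTTTF
  TT.TT
Step 2: 8 trees catch fire, 5 burn out
  F...F
  T..FT
  .TFF.
  TTF..
  TTTF.
  TT.TF
Step 3: 6 trees catch fire, 8 burn out
  .....
  F...F
  .F...
  TF...
  TTF..
  TT.F.
Step 4: 2 trees catch fire, 6 burn out
  .....
  .....
  .....
  F....
  TF...
  TT...
Step 5: 2 trees catch fire, 2 burn out
  .....
  .....
  .....
  .....
  F....
  TF...

.....
.....
.....
.....
F....
TF...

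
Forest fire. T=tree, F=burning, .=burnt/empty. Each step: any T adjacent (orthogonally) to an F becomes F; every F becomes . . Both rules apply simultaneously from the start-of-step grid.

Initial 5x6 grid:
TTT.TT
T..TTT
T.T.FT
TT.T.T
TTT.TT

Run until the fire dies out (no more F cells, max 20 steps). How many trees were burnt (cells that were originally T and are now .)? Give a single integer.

Answer: 9

Derivation:
Step 1: +2 fires, +1 burnt (F count now 2)
Step 2: +4 fires, +2 burnt (F count now 4)
Step 3: +2 fires, +4 burnt (F count now 2)
Step 4: +1 fires, +2 burnt (F count now 1)
Step 5: +0 fires, +1 burnt (F count now 0)
Fire out after step 5
Initially T: 21, now '.': 18
Total burnt (originally-T cells now '.'): 9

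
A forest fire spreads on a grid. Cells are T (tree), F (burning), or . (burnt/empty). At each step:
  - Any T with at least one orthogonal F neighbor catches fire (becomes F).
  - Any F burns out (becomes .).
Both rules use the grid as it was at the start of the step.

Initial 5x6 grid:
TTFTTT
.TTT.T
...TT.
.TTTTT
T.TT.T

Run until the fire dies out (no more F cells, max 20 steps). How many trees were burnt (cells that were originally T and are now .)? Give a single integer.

Answer: 19

Derivation:
Step 1: +3 fires, +1 burnt (F count now 3)
Step 2: +4 fires, +3 burnt (F count now 4)
Step 3: +2 fires, +4 burnt (F count now 2)
Step 4: +3 fires, +2 burnt (F count now 3)
Step 5: +3 fires, +3 burnt (F count now 3)
Step 6: +3 fires, +3 burnt (F count now 3)
Step 7: +1 fires, +3 burnt (F count now 1)
Step 8: +0 fires, +1 burnt (F count now 0)
Fire out after step 8
Initially T: 20, now '.': 29
Total burnt (originally-T cells now '.'): 19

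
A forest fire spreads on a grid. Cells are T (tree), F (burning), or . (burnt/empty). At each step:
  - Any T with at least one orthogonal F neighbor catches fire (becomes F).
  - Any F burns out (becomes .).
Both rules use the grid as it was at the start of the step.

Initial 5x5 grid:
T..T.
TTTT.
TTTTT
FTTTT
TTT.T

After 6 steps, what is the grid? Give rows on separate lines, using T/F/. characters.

Step 1: 3 trees catch fire, 1 burn out
  T..T.
  TTTT.
  FTTTT
  .FTTT
  FTT.T
Step 2: 4 trees catch fire, 3 burn out
  T..T.
  FTTT.
  .FTTT
  ..FTT
  .FT.T
Step 3: 5 trees catch fire, 4 burn out
  F..T.
  .FTT.
  ..FTT
  ...FT
  ..F.T
Step 4: 3 trees catch fire, 5 burn out
  ...T.
  ..FT.
  ...FT
  ....F
  ....T
Step 5: 3 trees catch fire, 3 burn out
  ...T.
  ...F.
  ....F
  .....
  ....F
Step 6: 1 trees catch fire, 3 burn out
  ...F.
  .....
  .....
  .....
  .....

...F.
.....
.....
.....
.....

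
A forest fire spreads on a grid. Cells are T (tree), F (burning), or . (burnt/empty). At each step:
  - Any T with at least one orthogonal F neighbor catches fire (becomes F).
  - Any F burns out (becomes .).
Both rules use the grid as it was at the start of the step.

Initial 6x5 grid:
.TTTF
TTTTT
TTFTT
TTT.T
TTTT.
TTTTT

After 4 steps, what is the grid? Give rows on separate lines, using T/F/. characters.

Step 1: 6 trees catch fire, 2 burn out
  .TTF.
  TTFTF
  TF.FT
  TTF.T
  TTTT.
  TTTTT
Step 2: 7 trees catch fire, 6 burn out
  .TF..
  TF.F.
  F...F
  TF..T
  TTFT.
  TTTTT
Step 3: 7 trees catch fire, 7 burn out
  .F...
  F....
  .....
  F...F
  TF.F.
  TTFTT
Step 4: 3 trees catch fire, 7 burn out
  .....
  .....
  .....
  .....
  F....
  TF.FT

.....
.....
.....
.....
F....
TF.FT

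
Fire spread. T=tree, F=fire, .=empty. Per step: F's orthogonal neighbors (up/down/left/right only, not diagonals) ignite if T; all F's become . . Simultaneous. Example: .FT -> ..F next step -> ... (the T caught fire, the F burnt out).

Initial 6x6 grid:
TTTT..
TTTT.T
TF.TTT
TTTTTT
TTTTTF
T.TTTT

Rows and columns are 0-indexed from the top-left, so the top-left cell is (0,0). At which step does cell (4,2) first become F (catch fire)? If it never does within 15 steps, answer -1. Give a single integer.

Step 1: cell (4,2)='T' (+6 fires, +2 burnt)
Step 2: cell (4,2)='T' (+10 fires, +6 burnt)
Step 3: cell (4,2)='F' (+9 fires, +10 burnt)
  -> target ignites at step 3
Step 4: cell (4,2)='.' (+4 fires, +9 burnt)
Step 5: cell (4,2)='.' (+0 fires, +4 burnt)
  fire out at step 5

3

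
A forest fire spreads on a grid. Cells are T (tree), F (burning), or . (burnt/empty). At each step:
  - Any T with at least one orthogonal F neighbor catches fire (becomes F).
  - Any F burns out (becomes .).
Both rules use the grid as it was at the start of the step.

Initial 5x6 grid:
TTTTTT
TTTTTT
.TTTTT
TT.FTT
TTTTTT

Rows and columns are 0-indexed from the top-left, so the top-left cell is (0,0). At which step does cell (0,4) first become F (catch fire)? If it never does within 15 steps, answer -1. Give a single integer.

Step 1: cell (0,4)='T' (+3 fires, +1 burnt)
Step 2: cell (0,4)='T' (+6 fires, +3 burnt)
Step 3: cell (0,4)='T' (+7 fires, +6 burnt)
Step 4: cell (0,4)='F' (+6 fires, +7 burnt)
  -> target ignites at step 4
Step 5: cell (0,4)='.' (+4 fires, +6 burnt)
Step 6: cell (0,4)='.' (+1 fires, +4 burnt)
Step 7: cell (0,4)='.' (+0 fires, +1 burnt)
  fire out at step 7

4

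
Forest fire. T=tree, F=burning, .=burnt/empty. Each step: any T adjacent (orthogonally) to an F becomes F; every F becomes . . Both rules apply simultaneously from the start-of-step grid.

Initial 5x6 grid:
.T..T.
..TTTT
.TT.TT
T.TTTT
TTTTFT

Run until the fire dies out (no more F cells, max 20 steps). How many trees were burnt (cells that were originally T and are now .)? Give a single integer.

Step 1: +3 fires, +1 burnt (F count now 3)
Step 2: +4 fires, +3 burnt (F count now 4)
Step 3: +4 fires, +4 burnt (F count now 4)
Step 4: +5 fires, +4 burnt (F count now 5)
Step 5: +3 fires, +5 burnt (F count now 3)
Step 6: +0 fires, +3 burnt (F count now 0)
Fire out after step 6
Initially T: 20, now '.': 29
Total burnt (originally-T cells now '.'): 19

Answer: 19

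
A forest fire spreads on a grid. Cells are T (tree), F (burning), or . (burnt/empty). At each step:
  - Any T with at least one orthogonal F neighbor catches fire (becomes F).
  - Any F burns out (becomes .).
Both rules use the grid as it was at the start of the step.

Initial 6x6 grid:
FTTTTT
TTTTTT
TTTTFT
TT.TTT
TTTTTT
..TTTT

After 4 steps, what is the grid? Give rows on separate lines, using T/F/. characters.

Step 1: 6 trees catch fire, 2 burn out
  .FTTTT
  FTTTFT
  TTTF.F
  TT.TFT
  TTTTTT
  ..TTTT
Step 2: 10 trees catch fire, 6 burn out
  ..FTFT
  .FTF.F
  FTF...
  TT.F.F
  TTTTFT
  ..TTTT
Step 3: 8 trees catch fire, 10 burn out
  ...F.F
  ..F...
  .F....
  FT....
  TTTF.F
  ..TTFT
Step 4: 5 trees catch fire, 8 burn out
  ......
  ......
  ......
  .F....
  FTF...
  ..TF.F

......
......
......
.F....
FTF...
..TF.F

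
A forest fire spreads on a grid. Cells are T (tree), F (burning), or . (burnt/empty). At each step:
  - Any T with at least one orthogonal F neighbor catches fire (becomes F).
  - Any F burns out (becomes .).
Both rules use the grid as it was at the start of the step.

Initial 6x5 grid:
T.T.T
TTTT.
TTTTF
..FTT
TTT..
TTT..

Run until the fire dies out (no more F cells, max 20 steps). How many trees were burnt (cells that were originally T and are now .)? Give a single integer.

Answer: 18

Derivation:
Step 1: +5 fires, +2 burnt (F count now 5)
Step 2: +5 fires, +5 burnt (F count now 5)
Step 3: +5 fires, +5 burnt (F count now 5)
Step 4: +2 fires, +5 burnt (F count now 2)
Step 5: +1 fires, +2 burnt (F count now 1)
Step 6: +0 fires, +1 burnt (F count now 0)
Fire out after step 6
Initially T: 19, now '.': 29
Total burnt (originally-T cells now '.'): 18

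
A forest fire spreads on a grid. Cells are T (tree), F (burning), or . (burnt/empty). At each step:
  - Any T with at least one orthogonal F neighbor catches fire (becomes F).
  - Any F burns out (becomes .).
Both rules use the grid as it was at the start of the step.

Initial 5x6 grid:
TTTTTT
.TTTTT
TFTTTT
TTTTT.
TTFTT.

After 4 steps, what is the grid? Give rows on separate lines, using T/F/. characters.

Step 1: 7 trees catch fire, 2 burn out
  TTTTTT
  .FTTTT
  F.FTTT
  TFFTT.
  TF.FT.
Step 2: 7 trees catch fire, 7 burn out
  TFTTTT
  ..FTTT
  ...FTT
  F..FT.
  F...F.
Step 3: 5 trees catch fire, 7 burn out
  F.FTTT
  ...FTT
  ....FT
  ....F.
  ......
Step 4: 3 trees catch fire, 5 burn out
  ...FTT
  ....FT
  .....F
  ......
  ......

...FTT
....FT
.....F
......
......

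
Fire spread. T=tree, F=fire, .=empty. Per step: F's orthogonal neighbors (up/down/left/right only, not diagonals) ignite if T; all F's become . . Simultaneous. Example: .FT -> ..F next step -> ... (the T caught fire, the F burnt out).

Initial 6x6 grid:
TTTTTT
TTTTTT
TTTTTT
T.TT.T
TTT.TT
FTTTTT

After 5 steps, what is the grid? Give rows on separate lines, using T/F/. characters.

Step 1: 2 trees catch fire, 1 burn out
  TTTTTT
  TTTTTT
  TTTTTT
  T.TT.T
  FTT.TT
  .FTTTT
Step 2: 3 trees catch fire, 2 burn out
  TTTTTT
  TTTTTT
  TTTTTT
  F.TT.T
  .FT.TT
  ..FTTT
Step 3: 3 trees catch fire, 3 burn out
  TTTTTT
  TTTTTT
  FTTTTT
  ..TT.T
  ..F.TT
  ...FTT
Step 4: 4 trees catch fire, 3 burn out
  TTTTTT
  FTTTTT
  .FTTTT
  ..FT.T
  ....TT
  ....FT
Step 5: 6 trees catch fire, 4 burn out
  FTTTTT
  .FTTTT
  ..FTTT
  ...F.T
  ....FT
  .....F

FTTTTT
.FTTTT
..FTTT
...F.T
....FT
.....F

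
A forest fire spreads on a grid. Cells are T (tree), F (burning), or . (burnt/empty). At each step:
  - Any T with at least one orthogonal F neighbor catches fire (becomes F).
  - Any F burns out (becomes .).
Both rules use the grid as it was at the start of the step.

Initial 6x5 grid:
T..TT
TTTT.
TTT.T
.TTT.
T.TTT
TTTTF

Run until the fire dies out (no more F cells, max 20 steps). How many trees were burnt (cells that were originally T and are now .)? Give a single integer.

Answer: 21

Derivation:
Step 1: +2 fires, +1 burnt (F count now 2)
Step 2: +2 fires, +2 burnt (F count now 2)
Step 3: +3 fires, +2 burnt (F count now 3)
Step 4: +2 fires, +3 burnt (F count now 2)
Step 5: +3 fires, +2 burnt (F count now 3)
Step 6: +2 fires, +3 burnt (F count now 2)
Step 7: +3 fires, +2 burnt (F count now 3)
Step 8: +2 fires, +3 burnt (F count now 2)
Step 9: +2 fires, +2 burnt (F count now 2)
Step 10: +0 fires, +2 burnt (F count now 0)
Fire out after step 10
Initially T: 22, now '.': 29
Total burnt (originally-T cells now '.'): 21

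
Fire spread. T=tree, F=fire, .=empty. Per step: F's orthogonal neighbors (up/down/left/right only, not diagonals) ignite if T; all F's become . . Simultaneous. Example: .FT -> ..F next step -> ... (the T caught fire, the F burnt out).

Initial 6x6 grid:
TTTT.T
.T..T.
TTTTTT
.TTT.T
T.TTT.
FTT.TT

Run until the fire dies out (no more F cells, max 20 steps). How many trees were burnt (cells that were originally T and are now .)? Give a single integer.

Step 1: +2 fires, +1 burnt (F count now 2)
Step 2: +1 fires, +2 burnt (F count now 1)
Step 3: +1 fires, +1 burnt (F count now 1)
Step 4: +2 fires, +1 burnt (F count now 2)
Step 5: +4 fires, +2 burnt (F count now 4)
Step 6: +3 fires, +4 burnt (F count now 3)
Step 7: +4 fires, +3 burnt (F count now 4)
Step 8: +3 fires, +4 burnt (F count now 3)
Step 9: +3 fires, +3 burnt (F count now 3)
Step 10: +1 fires, +3 burnt (F count now 1)
Step 11: +0 fires, +1 burnt (F count now 0)
Fire out after step 11
Initially T: 25, now '.': 35
Total burnt (originally-T cells now '.'): 24

Answer: 24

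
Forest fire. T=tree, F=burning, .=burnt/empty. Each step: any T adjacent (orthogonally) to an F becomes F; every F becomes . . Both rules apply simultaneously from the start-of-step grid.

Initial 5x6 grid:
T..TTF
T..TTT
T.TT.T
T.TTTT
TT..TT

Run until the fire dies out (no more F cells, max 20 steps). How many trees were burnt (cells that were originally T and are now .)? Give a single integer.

Step 1: +2 fires, +1 burnt (F count now 2)
Step 2: +3 fires, +2 burnt (F count now 3)
Step 3: +2 fires, +3 burnt (F count now 2)
Step 4: +3 fires, +2 burnt (F count now 3)
Step 5: +3 fires, +3 burnt (F count now 3)
Step 6: +1 fires, +3 burnt (F count now 1)
Step 7: +0 fires, +1 burnt (F count now 0)
Fire out after step 7
Initially T: 20, now '.': 24
Total burnt (originally-T cells now '.'): 14

Answer: 14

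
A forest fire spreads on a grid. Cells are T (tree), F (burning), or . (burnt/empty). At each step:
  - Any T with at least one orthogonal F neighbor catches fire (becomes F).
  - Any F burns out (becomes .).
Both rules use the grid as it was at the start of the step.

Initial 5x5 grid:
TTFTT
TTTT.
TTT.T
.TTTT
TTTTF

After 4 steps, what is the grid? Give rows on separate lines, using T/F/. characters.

Step 1: 5 trees catch fire, 2 burn out
  TF.FT
  TTFT.
  TTT.T
  .TTTF
  TTTF.
Step 2: 8 trees catch fire, 5 burn out
  F...F
  TF.F.
  TTF.F
  .TTF.
  TTF..
Step 3: 4 trees catch fire, 8 burn out
  .....
  F....
  TF...
  .TF..
  TF...
Step 4: 3 trees catch fire, 4 burn out
  .....
  .....
  F....
  .F...
  F....

.....
.....
F....
.F...
F....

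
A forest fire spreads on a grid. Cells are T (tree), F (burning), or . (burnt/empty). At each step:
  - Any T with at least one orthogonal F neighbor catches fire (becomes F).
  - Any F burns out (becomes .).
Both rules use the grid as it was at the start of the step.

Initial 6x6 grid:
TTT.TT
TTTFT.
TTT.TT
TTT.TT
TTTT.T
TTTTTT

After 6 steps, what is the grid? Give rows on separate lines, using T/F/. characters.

Step 1: 2 trees catch fire, 1 burn out
  TTT.TT
  TTF.F.
  TTT.TT
  TTT.TT
  TTTT.T
  TTTTTT
Step 2: 5 trees catch fire, 2 burn out
  TTF.FT
  TF....
  TTF.FT
  TTT.TT
  TTTT.T
  TTTTTT
Step 3: 7 trees catch fire, 5 burn out
  TF...F
  F.....
  TF...F
  TTF.FT
  TTTT.T
  TTTTTT
Step 4: 5 trees catch fire, 7 burn out
  F.....
  ......
  F.....
  TF...F
  TTFT.T
  TTTTTT
Step 5: 5 trees catch fire, 5 burn out
  ......
  ......
  ......
  F.....
  TF.F.F
  TTFTTT
Step 6: 4 trees catch fire, 5 burn out
  ......
  ......
  ......
  ......
  F.....
  TF.FTF

......
......
......
......
F.....
TF.FTF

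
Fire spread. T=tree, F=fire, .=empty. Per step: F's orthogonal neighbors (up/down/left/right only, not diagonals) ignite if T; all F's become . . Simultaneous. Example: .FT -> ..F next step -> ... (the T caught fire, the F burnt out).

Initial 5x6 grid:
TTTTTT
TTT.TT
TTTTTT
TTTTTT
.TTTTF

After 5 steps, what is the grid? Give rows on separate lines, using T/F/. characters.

Step 1: 2 trees catch fire, 1 burn out
  TTTTTT
  TTT.TT
  TTTTTT
  TTTTTF
  .TTTF.
Step 2: 3 trees catch fire, 2 burn out
  TTTTTT
  TTT.TT
  TTTTTF
  TTTTF.
  .TTF..
Step 3: 4 trees catch fire, 3 burn out
  TTTTTT
  TTT.TF
  TTTTF.
  TTTF..
  .TF...
Step 4: 5 trees catch fire, 4 burn out
  TTTTTF
  TTT.F.
  TTTF..
  TTF...
  .F....
Step 5: 3 trees catch fire, 5 burn out
  TTTTF.
  TTT...
  TTF...
  TF....
  ......

TTTTF.
TTT...
TTF...
TF....
......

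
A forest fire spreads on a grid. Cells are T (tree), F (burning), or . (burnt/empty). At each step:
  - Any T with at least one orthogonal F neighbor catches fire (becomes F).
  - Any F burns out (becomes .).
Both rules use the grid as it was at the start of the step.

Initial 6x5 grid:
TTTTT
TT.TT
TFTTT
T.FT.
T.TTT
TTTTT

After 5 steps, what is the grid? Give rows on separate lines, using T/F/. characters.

Step 1: 5 trees catch fire, 2 burn out
  TTTTT
  TF.TT
  F.FTT
  T..F.
  T.FTT
  TTTTT
Step 2: 6 trees catch fire, 5 burn out
  TFTTT
  F..TT
  ...FT
  F....
  T..FT
  TTFTT
Step 3: 8 trees catch fire, 6 burn out
  F.FTT
  ...FT
  ....F
  .....
  F...F
  TF.FT
Step 4: 4 trees catch fire, 8 burn out
  ...FT
  ....F
  .....
  .....
  .....
  F...F
Step 5: 1 trees catch fire, 4 burn out
  ....F
  .....
  .....
  .....
  .....
  .....

....F
.....
.....
.....
.....
.....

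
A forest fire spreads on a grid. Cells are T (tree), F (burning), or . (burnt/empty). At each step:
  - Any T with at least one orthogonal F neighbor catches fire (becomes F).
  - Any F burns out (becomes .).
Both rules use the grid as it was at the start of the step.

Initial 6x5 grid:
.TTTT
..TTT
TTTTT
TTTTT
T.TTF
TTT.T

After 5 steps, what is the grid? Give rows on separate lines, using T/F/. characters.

Step 1: 3 trees catch fire, 1 burn out
  .TTTT
  ..TTT
  TTTTT
  TTTTF
  T.TF.
  TTT.F
Step 2: 3 trees catch fire, 3 burn out
  .TTTT
  ..TTT
  TTTTF
  TTTF.
  T.F..
  TTT..
Step 3: 4 trees catch fire, 3 burn out
  .TTTT
  ..TTF
  TTTF.
  TTF..
  T....
  TTF..
Step 4: 5 trees catch fire, 4 burn out
  .TTTF
  ..TF.
  TTF..
  TF...
  T....
  TF...
Step 5: 5 trees catch fire, 5 burn out
  .TTF.
  ..F..
  TF...
  F....
  T....
  F....

.TTF.
..F..
TF...
F....
T....
F....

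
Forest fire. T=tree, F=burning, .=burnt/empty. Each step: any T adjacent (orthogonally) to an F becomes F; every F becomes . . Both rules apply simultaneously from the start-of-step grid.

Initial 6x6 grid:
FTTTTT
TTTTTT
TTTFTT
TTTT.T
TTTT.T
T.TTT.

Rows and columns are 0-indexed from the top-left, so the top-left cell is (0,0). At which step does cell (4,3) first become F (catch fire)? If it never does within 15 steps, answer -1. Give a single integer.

Step 1: cell (4,3)='T' (+6 fires, +2 burnt)
Step 2: cell (4,3)='F' (+10 fires, +6 burnt)
  -> target ignites at step 2
Step 3: cell (4,3)='.' (+7 fires, +10 burnt)
Step 4: cell (4,3)='.' (+6 fires, +7 burnt)
Step 5: cell (4,3)='.' (+1 fires, +6 burnt)
Step 6: cell (4,3)='.' (+0 fires, +1 burnt)
  fire out at step 6

2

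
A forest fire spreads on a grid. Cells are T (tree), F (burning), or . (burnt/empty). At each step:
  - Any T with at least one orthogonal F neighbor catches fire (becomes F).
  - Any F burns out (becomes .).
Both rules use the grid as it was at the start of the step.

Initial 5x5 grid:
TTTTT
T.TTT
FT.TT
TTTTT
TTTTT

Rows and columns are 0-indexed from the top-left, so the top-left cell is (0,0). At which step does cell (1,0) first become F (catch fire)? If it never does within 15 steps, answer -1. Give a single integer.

Step 1: cell (1,0)='F' (+3 fires, +1 burnt)
  -> target ignites at step 1
Step 2: cell (1,0)='.' (+3 fires, +3 burnt)
Step 3: cell (1,0)='.' (+3 fires, +3 burnt)
Step 4: cell (1,0)='.' (+3 fires, +3 burnt)
Step 5: cell (1,0)='.' (+5 fires, +3 burnt)
Step 6: cell (1,0)='.' (+4 fires, +5 burnt)
Step 7: cell (1,0)='.' (+1 fires, +4 burnt)
Step 8: cell (1,0)='.' (+0 fires, +1 burnt)
  fire out at step 8

1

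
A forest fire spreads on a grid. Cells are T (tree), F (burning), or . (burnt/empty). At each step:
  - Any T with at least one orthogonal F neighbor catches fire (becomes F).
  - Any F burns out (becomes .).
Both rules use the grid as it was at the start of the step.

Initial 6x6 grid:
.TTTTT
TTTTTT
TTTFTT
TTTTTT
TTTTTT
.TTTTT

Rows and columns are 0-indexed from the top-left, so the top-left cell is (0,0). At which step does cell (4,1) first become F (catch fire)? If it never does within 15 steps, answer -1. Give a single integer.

Step 1: cell (4,1)='T' (+4 fires, +1 burnt)
Step 2: cell (4,1)='T' (+8 fires, +4 burnt)
Step 3: cell (4,1)='T' (+10 fires, +8 burnt)
Step 4: cell (4,1)='F' (+8 fires, +10 burnt)
  -> target ignites at step 4
Step 5: cell (4,1)='.' (+3 fires, +8 burnt)
Step 6: cell (4,1)='.' (+0 fires, +3 burnt)
  fire out at step 6

4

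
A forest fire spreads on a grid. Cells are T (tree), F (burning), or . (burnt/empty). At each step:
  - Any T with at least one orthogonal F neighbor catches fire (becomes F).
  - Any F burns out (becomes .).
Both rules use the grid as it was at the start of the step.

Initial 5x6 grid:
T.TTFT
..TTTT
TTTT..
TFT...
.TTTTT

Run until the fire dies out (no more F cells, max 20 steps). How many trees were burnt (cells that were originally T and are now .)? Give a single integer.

Step 1: +7 fires, +2 burnt (F count now 7)
Step 2: +6 fires, +7 burnt (F count now 6)
Step 3: +3 fires, +6 burnt (F count now 3)
Step 4: +1 fires, +3 burnt (F count now 1)
Step 5: +1 fires, +1 burnt (F count now 1)
Step 6: +0 fires, +1 burnt (F count now 0)
Fire out after step 6
Initially T: 19, now '.': 29
Total burnt (originally-T cells now '.'): 18

Answer: 18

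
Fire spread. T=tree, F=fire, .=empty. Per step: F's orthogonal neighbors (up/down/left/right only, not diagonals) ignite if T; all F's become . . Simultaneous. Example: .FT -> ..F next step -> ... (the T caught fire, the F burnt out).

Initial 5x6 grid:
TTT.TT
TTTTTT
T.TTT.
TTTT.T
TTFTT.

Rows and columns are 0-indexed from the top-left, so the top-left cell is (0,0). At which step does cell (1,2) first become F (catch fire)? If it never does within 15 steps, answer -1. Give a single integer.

Step 1: cell (1,2)='T' (+3 fires, +1 burnt)
Step 2: cell (1,2)='T' (+5 fires, +3 burnt)
Step 3: cell (1,2)='F' (+3 fires, +5 burnt)
  -> target ignites at step 3
Step 4: cell (1,2)='.' (+5 fires, +3 burnt)
Step 5: cell (1,2)='.' (+3 fires, +5 burnt)
Step 6: cell (1,2)='.' (+3 fires, +3 burnt)
Step 7: cell (1,2)='.' (+1 fires, +3 burnt)
Step 8: cell (1,2)='.' (+0 fires, +1 burnt)
  fire out at step 8

3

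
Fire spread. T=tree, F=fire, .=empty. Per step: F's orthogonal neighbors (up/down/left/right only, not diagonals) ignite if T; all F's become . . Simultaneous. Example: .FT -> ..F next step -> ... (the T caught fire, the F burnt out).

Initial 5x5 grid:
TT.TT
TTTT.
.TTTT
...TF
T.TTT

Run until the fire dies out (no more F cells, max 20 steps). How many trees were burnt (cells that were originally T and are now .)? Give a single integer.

Step 1: +3 fires, +1 burnt (F count now 3)
Step 2: +2 fires, +3 burnt (F count now 2)
Step 3: +3 fires, +2 burnt (F count now 3)
Step 4: +3 fires, +3 burnt (F count now 3)
Step 5: +2 fires, +3 burnt (F count now 2)
Step 6: +2 fires, +2 burnt (F count now 2)
Step 7: +1 fires, +2 burnt (F count now 1)
Step 8: +0 fires, +1 burnt (F count now 0)
Fire out after step 8
Initially T: 17, now '.': 24
Total burnt (originally-T cells now '.'): 16

Answer: 16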